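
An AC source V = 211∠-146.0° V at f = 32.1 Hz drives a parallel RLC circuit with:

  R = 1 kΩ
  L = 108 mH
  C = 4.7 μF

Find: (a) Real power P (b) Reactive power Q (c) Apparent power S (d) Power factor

Step 1 — Angular frequency: ω = 2π·f = 2π·32.1 = 201.7 rad/s.
Step 2 — Component impedances:
  R: Z = R = 1000 Ω
  L: Z = jωL = j·201.7·0.108 = 0 + j21.78 Ω
  C: Z = 1/(jωC) = -j/(ω·C) = 0 - j1055 Ω
Step 3 — Parallel combination: 1/Z_total = 1/R + 1/L + 1/C; Z_total = 0.4945 + j22.23 Ω = 22.24∠88.7° Ω.
Step 4 — Source phasor: V = 211∠-146.0° V = -174.9 - j118 V.
Step 5 — Current: I = V / Z = -5.48 + j7.747 A = 9.489∠125.3° A.
Step 6 — Complex power: S = V·I* = 44.52 + j2002 VA.
Step 7 — Real power: P = Re(S) = 44.52 W.
Step 8 — Reactive power: Q = Im(S) = 2002 VAR.
Step 9 — Apparent power: |S| = 2002 VA.
Step 10 — Power factor: PF = P/|S| = 0.02224 (lagging).

(a) P = 44.52 W  (b) Q = 2002 VAR  (c) S = 2002 VA  (d) PF = 0.02224 (lagging)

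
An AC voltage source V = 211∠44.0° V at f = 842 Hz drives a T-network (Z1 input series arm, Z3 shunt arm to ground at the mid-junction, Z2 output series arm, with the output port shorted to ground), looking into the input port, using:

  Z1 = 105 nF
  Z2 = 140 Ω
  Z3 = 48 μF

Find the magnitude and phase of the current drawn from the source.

Step 1 — Angular frequency: ω = 2π·f = 2π·842 = 5290 rad/s.
Step 2 — Component impedances:
  Z1: Z = 1/(jωC) = -j/(ω·C) = 0 - j1800 Ω
  Z2: Z = R = 140 Ω
  Z3: Z = 1/(jωC) = -j/(ω·C) = 0 - j3.938 Ω
Step 3 — With the output port shorted to ground, the output series arm Z2 runs from the junction to ground; the shunt arm Z3 also runs from the junction to ground. They appear in parallel: Z3 || Z2 = 0.1107 - j3.935 Ω.
Step 4 — Series with input arm Z1: Z_in = Z1 + (Z3 || Z2) = 0.1107 - j1804 Ω = 1804∠-90.0° Ω.
Step 5 — Source phasor: V = 211∠44.0° V = 151.8 + j146.6 V.
Step 6 — Ohm's law: I = V / Z_total = (151.8 + j146.6) / (0.1107 - j1804) = -0.08124 + j0.08413 A.
Step 7 — Convert to polar: |I| = 0.117 A, ∠I = 134.0°.

I = 0.117∠134.0° A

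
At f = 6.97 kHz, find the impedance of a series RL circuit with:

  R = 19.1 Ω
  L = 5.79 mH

Step 1 — Angular frequency: ω = 2π·f = 2π·6970 = 4.379e+04 rad/s.
Step 2 — Component impedances:
  R: Z = R = 19.1 Ω
  L: Z = jωL = j·4.379e+04·0.00579 = 0 + j253.6 Ω
Step 3 — Series combination: Z_total = R + L = 19.1 + j253.6 Ω = 254.3∠85.7° Ω.

Z = 19.1 + j253.6 Ω = 254.3∠85.7° Ω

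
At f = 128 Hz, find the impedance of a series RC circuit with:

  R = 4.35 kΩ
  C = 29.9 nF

Step 1 — Angular frequency: ω = 2π·f = 2π·128 = 804.2 rad/s.
Step 2 — Component impedances:
  R: Z = R = 4350 Ω
  C: Z = 1/(jωC) = -j/(ω·C) = 0 - j4.159e+04 Ω
Step 3 — Series combination: Z_total = R + C = 4350 - j4.159e+04 Ω = 4.181e+04∠-84.0° Ω.

Z = 4350 - j4.159e+04 Ω = 4.181e+04∠-84.0° Ω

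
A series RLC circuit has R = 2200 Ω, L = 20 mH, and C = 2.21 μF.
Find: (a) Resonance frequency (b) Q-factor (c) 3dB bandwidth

Step 1 — Resonance condition Im(Z)=0 gives ω₀ = 1/√(LC).
Step 2 — ω₀ = 1/√(0.02·2.21e-06) = 4757 rad/s.
Step 3 — f₀ = ω₀/(2π) = 757 Hz.
Step 4 — Series Q: Q = ω₀L/R = 4757·0.02/2200 = 0.04324.
Step 5 — 3dB bandwidth: Δω = ω₀/Q = 1.1e+05 rad/s; BW = Δω/(2π) = 1.751e+04 Hz.

(a) f₀ = 757 Hz  (b) Q = 0.04324  (c) BW = 1.751e+04 Hz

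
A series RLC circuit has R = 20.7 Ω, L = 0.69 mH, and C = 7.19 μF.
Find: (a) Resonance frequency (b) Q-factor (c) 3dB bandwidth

Step 1 — Resonance condition Im(Z)=0 gives ω₀ = 1/√(LC).
Step 2 — ω₀ = 1/√(0.00069·7.19e-06) = 1.42e+04 rad/s.
Step 3 — f₀ = ω₀/(2π) = 2260 Hz.
Step 4 — Series Q: Q = ω₀L/R = 1.42e+04·0.00069/20.7 = 0.4732.
Step 5 — 3dB bandwidth: Δω = ω₀/Q = 3e+04 rad/s; BW = Δω/(2π) = 4775 Hz.

(a) f₀ = 2260 Hz  (b) Q = 0.4732  (c) BW = 4775 Hz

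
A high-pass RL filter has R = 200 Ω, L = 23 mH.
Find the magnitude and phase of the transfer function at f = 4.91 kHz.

Step 1 — Angular frequency: ω = 2π·4910 = 3.085e+04 rad/s.
Step 2 — Transfer function: H(jω) = jωL/(R + jωL).
Step 3 — Numerator jωL = j·709.6; denominator R + jωL = 200 + j709.6.
Step 4 — H = 0.9264 + j0.2611.
Step 5 — Magnitude: |H| = 0.9625 (-0.3 dB); phase: φ = 15.7°.

|H| = 0.9625 (-0.3 dB), φ = 15.7°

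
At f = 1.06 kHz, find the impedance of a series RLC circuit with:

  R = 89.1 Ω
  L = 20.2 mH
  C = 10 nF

Step 1 — Angular frequency: ω = 2π·f = 2π·1060 = 6660 rad/s.
Step 2 — Component impedances:
  R: Z = R = 89.1 Ω
  L: Z = jωL = j·6660·0.0202 = 0 + j134.5 Ω
  C: Z = 1/(jωC) = -j/(ω·C) = 0 - j1.501e+04 Ω
Step 3 — Series combination: Z_total = R + L + C = 89.1 - j1.488e+04 Ω = 1.488e+04∠-89.7° Ω.

Z = 89.1 - j1.488e+04 Ω = 1.488e+04∠-89.7° Ω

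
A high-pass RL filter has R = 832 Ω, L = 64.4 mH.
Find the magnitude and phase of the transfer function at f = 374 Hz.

Step 1 — Angular frequency: ω = 2π·374 = 2350 rad/s.
Step 2 — Transfer function: H(jω) = jωL/(R + jωL).
Step 3 — Numerator jωL = j·151.3; denominator R + jωL = 832 + j151.3.
Step 4 — H = 0.03203 + j0.1761.
Step 5 — Magnitude: |H| = 0.179 (-14.9 dB); phase: φ = 79.7°.

|H| = 0.179 (-14.9 dB), φ = 79.7°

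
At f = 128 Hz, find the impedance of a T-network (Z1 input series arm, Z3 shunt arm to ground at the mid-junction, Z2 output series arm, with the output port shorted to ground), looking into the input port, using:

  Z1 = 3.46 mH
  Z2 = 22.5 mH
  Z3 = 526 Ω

Step 1 — Angular frequency: ω = 2π·f = 2π·128 = 804.2 rad/s.
Step 2 — Component impedances:
  Z1: Z = jωL = j·804.2·0.00346 = 0 + j2.783 Ω
  Z2: Z = jωL = j·804.2·0.0225 = 0 + j18.1 Ω
  Z3: Z = R = 526 Ω
Step 3 — With the output port shorted to ground, the output series arm Z2 runs from the junction to ground; the shunt arm Z3 also runs from the junction to ground. They appear in parallel: Z3 || Z2 = 0.6218 + j18.07 Ω.
Step 4 — Series with input arm Z1: Z_in = Z1 + (Z3 || Z2) = 0.6218 + j20.86 Ω = 20.87∠88.3° Ω.

Z = 0.6218 + j20.86 Ω = 20.87∠88.3° Ω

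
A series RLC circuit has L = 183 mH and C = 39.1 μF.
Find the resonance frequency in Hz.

Step 1 — Resonance condition Im(Z)=0 gives ω₀ = 1/√(LC).
Step 2 — ω₀ = 1/√(0.183·3.91e-05) = 373.8 rad/s.
Step 3 — f₀ = ω₀/(2π) = 59.5 Hz.

f₀ = 59.5 Hz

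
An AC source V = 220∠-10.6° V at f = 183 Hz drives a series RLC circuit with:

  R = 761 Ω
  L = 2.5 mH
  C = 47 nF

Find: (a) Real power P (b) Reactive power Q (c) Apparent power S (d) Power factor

Step 1 — Angular frequency: ω = 2π·f = 2π·183 = 1150 rad/s.
Step 2 — Component impedances:
  R: Z = R = 761 Ω
  L: Z = jωL = j·1150·0.0025 = 0 + j2.875 Ω
  C: Z = 1/(jωC) = -j/(ω·C) = 0 - j1.85e+04 Ω
Step 3 — Series combination: Z_total = R + L + C = 761 - j1.85e+04 Ω = 1.852e+04∠-87.6° Ω.
Step 4 — Source phasor: V = 220∠-10.6° V = 216.2 - j40.47 V.
Step 5 — Current: I = V / Z = 0.002664 + j0.01158 A = 0.01188∠77.0° A.
Step 6 — Complex power: S = V·I* = 0.1074 - j2.612 VA.
Step 7 — Real power: P = Re(S) = 0.1074 W.
Step 8 — Reactive power: Q = Im(S) = -2.612 VAR.
Step 9 — Apparent power: |S| = 2.614 VA.
Step 10 — Power factor: PF = P/|S| = 0.0411 (leading).

(a) P = 0.1074 W  (b) Q = -2.612 VAR  (c) S = 2.614 VA  (d) PF = 0.0411 (leading)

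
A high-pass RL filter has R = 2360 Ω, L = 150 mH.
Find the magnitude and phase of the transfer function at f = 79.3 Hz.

Step 1 — Angular frequency: ω = 2π·79.3 = 498.3 rad/s.
Step 2 — Transfer function: H(jω) = jωL/(R + jωL).
Step 3 — Numerator jωL = j·74.74; denominator R + jωL = 2360 + j74.74.
Step 4 — H = 0.001002 + j0.03164.
Step 5 — Magnitude: |H| = 0.03165 (-30.0 dB); phase: φ = 88.2°.

|H| = 0.03165 (-30.0 dB), φ = 88.2°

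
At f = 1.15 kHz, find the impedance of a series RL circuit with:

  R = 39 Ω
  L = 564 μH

Step 1 — Angular frequency: ω = 2π·f = 2π·1150 = 7226 rad/s.
Step 2 — Component impedances:
  R: Z = R = 39 Ω
  L: Z = jωL = j·7226·0.000564 = 0 + j4.075 Ω
Step 3 — Series combination: Z_total = R + L = 39 + j4.075 Ω = 39.21∠6.0° Ω.

Z = 39 + j4.075 Ω = 39.21∠6.0° Ω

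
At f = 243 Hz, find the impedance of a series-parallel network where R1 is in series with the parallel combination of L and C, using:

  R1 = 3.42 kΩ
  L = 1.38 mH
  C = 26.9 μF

Step 1 — Angular frequency: ω = 2π·f = 2π·243 = 1527 rad/s.
Step 2 — Component impedances:
  R1: Z = R = 3420 Ω
  L: Z = jωL = j·1527·0.00138 = 0 + j2.107 Ω
  C: Z = 1/(jωC) = -j/(ω·C) = 0 - j24.35 Ω
Step 3 — Parallel branch: L || C = 1/(1/L + 1/C) = 0 + j2.307 Ω.
Step 4 — Series with R1: Z_total = R1 + (L || C) = 3420 + j2.307 Ω = 3420∠0.0° Ω.

Z = 3420 + j2.307 Ω = 3420∠0.0° Ω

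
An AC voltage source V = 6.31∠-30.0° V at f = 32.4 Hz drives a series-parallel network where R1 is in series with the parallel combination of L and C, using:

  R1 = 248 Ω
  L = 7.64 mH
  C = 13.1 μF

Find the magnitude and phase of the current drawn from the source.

Step 1 — Angular frequency: ω = 2π·f = 2π·32.4 = 203.6 rad/s.
Step 2 — Component impedances:
  R1: Z = R = 248 Ω
  L: Z = jωL = j·203.6·0.00764 = 0 + j1.555 Ω
  C: Z = 1/(jωC) = -j/(ω·C) = 0 - j375 Ω
Step 3 — Parallel branch: L || C = 1/(1/L + 1/C) = 0 + j1.562 Ω.
Step 4 — Series with R1: Z_total = R1 + (L || C) = 248 + j1.562 Ω = 248∠0.4° Ω.
Step 5 — Source phasor: V = 6.31∠-30.0° V = 5.465 - j3.155 V.
Step 6 — Ohm's law: I = V / Z_total = (5.465 - j3.155) / (248 + j1.562) = 0.02195 - j0.01286 A.
Step 7 — Convert to polar: |I| = 0.02544 A, ∠I = -30.4°.

I = 0.02544∠-30.4° A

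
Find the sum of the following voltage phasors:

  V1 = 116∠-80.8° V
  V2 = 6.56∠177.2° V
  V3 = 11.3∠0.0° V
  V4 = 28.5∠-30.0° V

Step 1 — Convert each phasor to rectangular form:
  V1 = 116·(cos(-80.8°) + j·sin(-80.8°)) = 18.55 - j114.5 V
  V2 = 6.56·(cos(177.2°) + j·sin(177.2°)) = -6.552 + j0.3205 V
  V3 = 11.3·(cos(0.0°) + j·sin(0.0°)) = 11.3 V
  V4 = 28.5·(cos(-30.0°) + j·sin(-30.0°)) = 24.68 - j14.25 V
Step 2 — Sum components: V_total = 47.98 - j128.4 V.
Step 3 — Convert to polar: |V_total| = 137.1 V, ∠V_total = -69.5°.

V_total = 137.1∠-69.5° V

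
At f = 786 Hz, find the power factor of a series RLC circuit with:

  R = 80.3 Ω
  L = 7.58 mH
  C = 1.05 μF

Step 1 — Angular frequency: ω = 2π·f = 2π·786 = 4939 rad/s.
Step 2 — Component impedances:
  R: Z = R = 80.3 Ω
  L: Z = jωL = j·4939·0.00758 = 0 + j37.43 Ω
  C: Z = 1/(jωC) = -j/(ω·C) = 0 - j192.8 Ω
Step 3 — Series combination: Z_total = R + L + C = 80.3 - j155.4 Ω = 174.9∠-62.7° Ω.
Step 4 — Power factor: PF = cos(φ) = Re(Z)/|Z| = 80.3/174.93 = 0.459.
Step 5 — Type: Im(Z) = -155.4 ⇒ leading (phase φ = -62.7°).

PF = 0.459 (leading, φ = -62.7°)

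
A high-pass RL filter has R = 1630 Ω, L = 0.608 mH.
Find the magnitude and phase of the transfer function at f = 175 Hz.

Step 1 — Angular frequency: ω = 2π·175 = 1100 rad/s.
Step 2 — Transfer function: H(jω) = jωL/(R + jωL).
Step 3 — Numerator jωL = j·0.6685; denominator R + jωL = 1630 + j0.6685.
Step 4 — H = 1.682e-07 + j0.0004101.
Step 5 — Magnitude: |H| = 0.0004101 (-67.7 dB); phase: φ = 90.0°.

|H| = 0.0004101 (-67.7 dB), φ = 90.0°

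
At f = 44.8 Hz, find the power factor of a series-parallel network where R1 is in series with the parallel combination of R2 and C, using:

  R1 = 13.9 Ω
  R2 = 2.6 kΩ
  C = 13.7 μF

Step 1 — Angular frequency: ω = 2π·f = 2π·44.8 = 281.5 rad/s.
Step 2 — Component impedances:
  R1: Z = R = 13.9 Ω
  R2: Z = R = 2600 Ω
  C: Z = 1/(jωC) = -j/(ω·C) = 0 - j259.3 Ω
Step 3 — Parallel branch: R2 || C = 1/(1/R2 + 1/C) = 25.61 - j256.8 Ω.
Step 4 — Series with R1: Z_total = R1 + (R2 || C) = 39.51 - j256.8 Ω = 259.8∠-81.3° Ω.
Step 5 — Power factor: PF = cos(φ) = Re(Z)/|Z| = 39.51/259.8 = 0.1521.
Step 6 — Type: Im(Z) = -256.8 ⇒ leading (phase φ = -81.3°).

PF = 0.1521 (leading, φ = -81.3°)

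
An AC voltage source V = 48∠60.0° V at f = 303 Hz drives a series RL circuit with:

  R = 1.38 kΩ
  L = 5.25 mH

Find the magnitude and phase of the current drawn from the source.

Step 1 — Angular frequency: ω = 2π·f = 2π·303 = 1904 rad/s.
Step 2 — Component impedances:
  R: Z = R = 1380 Ω
  L: Z = jωL = j·1904·0.00525 = 0 + j9.995 Ω
Step 3 — Series combination: Z_total = R + L = 1380 + j9.995 Ω = 1380∠0.4° Ω.
Step 4 — Source phasor: V = 48∠60.0° V = 24 + j41.57 V.
Step 5 — Ohm's law: I = V / Z_total = (24 + j41.57) / (1380 + j9.995) = 0.01761 + j0.03 A.
Step 6 — Convert to polar: |I| = 0.03478 A, ∠I = 59.6°.

I = 0.03478∠59.6° A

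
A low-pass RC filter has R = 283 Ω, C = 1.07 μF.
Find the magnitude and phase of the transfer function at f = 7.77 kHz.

Step 1 — Angular frequency: ω = 2π·7770 = 4.882e+04 rad/s.
Step 2 — Transfer function: H(jω) = 1/(1 + jωRC).
Step 3 — Denominator: 1 + jωRC = 1 + j·4.882e+04·283·1.07e-06 = 1 + j14.78.
Step 4 — H = 0.004555 - j0.06734.
Step 5 — Magnitude: |H| = 0.06749 (-23.4 dB); phase: φ = -86.1°.

|H| = 0.06749 (-23.4 dB), φ = -86.1°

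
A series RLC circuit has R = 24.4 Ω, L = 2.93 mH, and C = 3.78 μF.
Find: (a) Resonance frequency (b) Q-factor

Step 1 — Resonance condition Im(Z)=0 gives ω₀ = 1/√(LC).
Step 2 — ω₀ = 1/√(0.00293·3.78e-06) = 9502 rad/s.
Step 3 — f₀ = ω₀/(2π) = 1512 Hz.
Step 4 — Series Q: Q = ω₀L/R = 9502·0.00293/24.4 = 1.141.

(a) f₀ = 1512 Hz  (b) Q = 1.141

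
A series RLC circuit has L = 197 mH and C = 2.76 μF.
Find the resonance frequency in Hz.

Step 1 — Resonance condition Im(Z)=0 gives ω₀ = 1/√(LC).
Step 2 — ω₀ = 1/√(0.197·2.76e-06) = 1356 rad/s.
Step 3 — f₀ = ω₀/(2π) = 215.8 Hz.

f₀ = 215.8 Hz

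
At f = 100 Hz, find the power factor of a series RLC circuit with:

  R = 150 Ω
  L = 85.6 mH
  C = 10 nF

Step 1 — Angular frequency: ω = 2π·f = 2π·100 = 628.3 rad/s.
Step 2 — Component impedances:
  R: Z = R = 150 Ω
  L: Z = jωL = j·628.3·0.0856 = 0 + j53.78 Ω
  C: Z = 1/(jωC) = -j/(ω·C) = 0 - j1.592e+05 Ω
Step 3 — Series combination: Z_total = R + L + C = 150 - j1.591e+05 Ω = 1.591e+05∠-89.9° Ω.
Step 4 — Power factor: PF = cos(φ) = Re(Z)/|Z| = 150/1.591e+05 = 0.0009428.
Step 5 — Type: Im(Z) = -1.591e+05 ⇒ leading (phase φ = -89.9°).

PF = 0.0009428 (leading, φ = -89.9°)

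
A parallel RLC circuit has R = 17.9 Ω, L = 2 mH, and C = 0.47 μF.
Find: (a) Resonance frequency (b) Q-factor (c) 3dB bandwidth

Step 1 — Resonance: ω₀ = 1/√(LC) = 1/√(0.002·4.7e-07) = 3.262e+04 rad/s.
Step 2 — f₀ = ω₀/(2π) = 5191 Hz.
Step 3 — Parallel Q: Q = R/(ω₀L) = 17.9/(3.262e+04·0.002) = 0.2744.
Step 4 — Bandwidth: Δω = ω₀/Q = 1.189e+05 rad/s; BW = Δω/(2π) = 1.892e+04 Hz.

(a) f₀ = 5191 Hz  (b) Q = 0.2744  (c) BW = 1.892e+04 Hz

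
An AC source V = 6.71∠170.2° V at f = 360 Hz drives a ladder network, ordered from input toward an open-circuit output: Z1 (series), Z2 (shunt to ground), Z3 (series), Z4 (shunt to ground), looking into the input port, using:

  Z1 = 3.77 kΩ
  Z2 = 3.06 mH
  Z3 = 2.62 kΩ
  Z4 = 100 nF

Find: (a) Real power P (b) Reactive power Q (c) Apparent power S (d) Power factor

Step 1 — Angular frequency: ω = 2π·f = 2π·360 = 2262 rad/s.
Step 2 — Component impedances:
  Z1: Z = R = 3770 Ω
  Z2: Z = jωL = j·2262·0.00306 = 0 + j6.922 Ω
  Z3: Z = R = 2620 Ω
  Z4: Z = 1/(jωC) = -j/(ω·C) = 0 - j4421 Ω
Step 3 — Ladder network (open output): work backward from the far end, alternating series and parallel combinations. Z_in = 3770 + j6.93 Ω = 3770∠0.1° Ω.
Step 4 — Source phasor: V = 6.71∠170.2° V = -6.612 + j1.142 V.
Step 5 — Current: I = V / Z = -0.001753 + j0.0003062 A = 0.00178∠170.1° A.
Step 6 — Complex power: S = V·I* = 0.01194 + j2.195e-05 VA.
Step 7 — Real power: P = Re(S) = 0.01194 W.
Step 8 — Reactive power: Q = Im(S) = 2.195e-05 VAR.
Step 9 — Apparent power: |S| = 0.01194 VA.
Step 10 — Power factor: PF = P/|S| = 1 (lagging).

(a) P = 0.01194 W  (b) Q = 2.195e-05 VAR  (c) S = 0.01194 VA  (d) PF = 1 (lagging)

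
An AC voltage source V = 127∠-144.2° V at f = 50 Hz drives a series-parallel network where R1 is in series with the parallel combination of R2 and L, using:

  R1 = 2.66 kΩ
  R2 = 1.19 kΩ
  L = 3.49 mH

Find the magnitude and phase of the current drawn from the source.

Step 1 — Angular frequency: ω = 2π·f = 2π·50 = 314.2 rad/s.
Step 2 — Component impedances:
  R1: Z = R = 2660 Ω
  R2: Z = R = 1190 Ω
  L: Z = jωL = j·314.2·0.00349 = 0 + j1.096 Ω
Step 3 — Parallel branch: R2 || L = 1/(1/R2 + 1/L) = 0.00101 + j1.096 Ω.
Step 4 — Series with R1: Z_total = R1 + (R2 || L) = 2660 + j1.096 Ω = 2660∠0.0° Ω.
Step 5 — Source phasor: V = 127∠-144.2° V = -103 - j74.29 V.
Step 6 — Ohm's law: I = V / Z_total = (-103 - j74.29) / (2660 + j1.096) = -0.03874 - j0.02791 A.
Step 7 — Convert to polar: |I| = 0.04774 A, ∠I = -144.2°.

I = 0.04774∠-144.2° A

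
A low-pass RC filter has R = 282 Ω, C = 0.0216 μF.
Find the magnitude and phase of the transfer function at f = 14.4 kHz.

Step 1 — Angular frequency: ω = 2π·1.44e+04 = 9.048e+04 rad/s.
Step 2 — Transfer function: H(jω) = 1/(1 + jωRC).
Step 3 — Denominator: 1 + jωRC = 1 + j·9.048e+04·282·2.16e-08 = 1 + j0.5511.
Step 4 — H = 0.767 - j0.4227.
Step 5 — Magnitude: |H| = 0.8758 (-1.2 dB); phase: φ = -28.9°.

|H| = 0.8758 (-1.2 dB), φ = -28.9°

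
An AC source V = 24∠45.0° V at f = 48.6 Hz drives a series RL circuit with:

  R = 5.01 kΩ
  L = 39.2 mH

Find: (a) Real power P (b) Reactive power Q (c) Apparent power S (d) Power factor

Step 1 — Angular frequency: ω = 2π·f = 2π·48.6 = 305.4 rad/s.
Step 2 — Component impedances:
  R: Z = R = 5010 Ω
  L: Z = jωL = j·305.4·0.0392 = 0 + j11.97 Ω
Step 3 — Series combination: Z_total = R + L = 5010 + j11.97 Ω = 5010∠0.1° Ω.
Step 4 — Source phasor: V = 24∠45.0° V = 16.97 + j16.97 V.
Step 5 — Current: I = V / Z = 0.003395 + j0.003379 A = 0.00479∠44.9° A.
Step 6 — Complex power: S = V·I* = 0.115 + j0.0002747 VA.
Step 7 — Real power: P = Re(S) = 0.115 W.
Step 8 — Reactive power: Q = Im(S) = 0.0002747 VAR.
Step 9 — Apparent power: |S| = 0.115 VA.
Step 10 — Power factor: PF = P/|S| = 1 (lagging).

(a) P = 0.115 W  (b) Q = 0.0002747 VAR  (c) S = 0.115 VA  (d) PF = 1 (lagging)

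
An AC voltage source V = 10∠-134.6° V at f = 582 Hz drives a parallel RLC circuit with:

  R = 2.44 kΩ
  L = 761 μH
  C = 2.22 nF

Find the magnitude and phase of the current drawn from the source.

Step 1 — Angular frequency: ω = 2π·f = 2π·582 = 3657 rad/s.
Step 2 — Component impedances:
  R: Z = R = 2440 Ω
  L: Z = jωL = j·3657·0.000761 = 0 + j2.783 Ω
  C: Z = 1/(jωC) = -j/(ω·C) = 0 - j1.232e+05 Ω
Step 3 — Parallel combination: 1/Z_total = 1/R + 1/L + 1/C; Z_total = 0.003174 + j2.783 Ω = 2.783∠89.9° Ω.
Step 4 — Source phasor: V = 10∠-134.6° V = -7.022 - j7.12 V.
Step 5 — Ohm's law: I = V / Z_total = (-7.022 - j7.12) / (0.003174 + j2.783) = -2.561 + j2.52 A.
Step 6 — Convert to polar: |I| = 3.593 A, ∠I = 135.5°.

I = 3.593∠135.5° A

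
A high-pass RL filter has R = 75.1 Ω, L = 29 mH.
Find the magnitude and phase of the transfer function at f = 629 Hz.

Step 1 — Angular frequency: ω = 2π·629 = 3952 rad/s.
Step 2 — Transfer function: H(jω) = jωL/(R + jωL).
Step 3 — Numerator jωL = j·114.6; denominator R + jωL = 75.1 + j114.6.
Step 4 — H = 0.6996 + j0.4584.
Step 5 — Magnitude: |H| = 0.8364 (-1.6 dB); phase: φ = 33.2°.

|H| = 0.8364 (-1.6 dB), φ = 33.2°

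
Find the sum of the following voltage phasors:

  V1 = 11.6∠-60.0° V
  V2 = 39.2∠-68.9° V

Step 1 — Convert each phasor to rectangular form:
  V1 = 11.6·(cos(-60.0°) + j·sin(-60.0°)) = 5.8 - j10.05 V
  V2 = 39.2·(cos(-68.9°) + j·sin(-68.9°)) = 14.11 - j36.57 V
Step 2 — Sum components: V_total = 19.91 - j46.62 V.
Step 3 — Convert to polar: |V_total| = 50.69 V, ∠V_total = -66.9°.

V_total = 50.69∠-66.9° V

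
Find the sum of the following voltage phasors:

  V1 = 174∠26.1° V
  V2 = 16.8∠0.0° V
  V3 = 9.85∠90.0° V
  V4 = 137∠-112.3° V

Step 1 — Convert each phasor to rectangular form:
  V1 = 174·(cos(26.1°) + j·sin(26.1°)) = 156.3 + j76.55 V
  V2 = 16.8·(cos(0.0°) + j·sin(0.0°)) = 16.8 V
  V3 = 9.85·(cos(90.0°) + j·sin(90.0°)) = 0 + j9.85 V
  V4 = 137·(cos(-112.3°) + j·sin(-112.3°)) = -51.99 - j126.8 V
Step 2 — Sum components: V_total = 121.1 - j40.35 V.
Step 3 — Convert to polar: |V_total| = 127.6 V, ∠V_total = -18.4°.

V_total = 127.6∠-18.4° V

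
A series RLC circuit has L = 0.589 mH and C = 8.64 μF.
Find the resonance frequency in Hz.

Step 1 — Resonance condition Im(Z)=0 gives ω₀ = 1/√(LC).
Step 2 — ω₀ = 1/√(0.000589·8.64e-06) = 1.402e+04 rad/s.
Step 3 — f₀ = ω₀/(2π) = 2231 Hz.

f₀ = 2231 Hz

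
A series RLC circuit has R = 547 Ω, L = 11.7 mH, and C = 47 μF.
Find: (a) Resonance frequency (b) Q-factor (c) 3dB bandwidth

Step 1 — Resonance: ω₀ = 1/√(LC) = 1/√(0.0117·4.7e-05) = 1349 rad/s.
Step 2 — f₀ = ω₀/(2π) = 214.6 Hz.
Step 3 — Series Q: Q = ω₀L/R = 1349·0.0117/547 = 0.02884.
Step 4 — Bandwidth: Δω = ω₀/Q = 4.675e+04 rad/s; BW = Δω/(2π) = 7441 Hz.

(a) f₀ = 214.6 Hz  (b) Q = 0.02884  (c) BW = 7441 Hz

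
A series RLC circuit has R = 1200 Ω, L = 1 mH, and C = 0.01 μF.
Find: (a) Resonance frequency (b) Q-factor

Step 1 — Resonance condition Im(Z)=0 gives ω₀ = 1/√(LC).
Step 2 — ω₀ = 1/√(0.001·1e-08) = 3.162e+05 rad/s.
Step 3 — f₀ = ω₀/(2π) = 5.033e+04 Hz.
Step 4 — Series Q: Q = ω₀L/R = 3.162e+05·0.001/1200 = 0.2635.

(a) f₀ = 5.033e+04 Hz  (b) Q = 0.2635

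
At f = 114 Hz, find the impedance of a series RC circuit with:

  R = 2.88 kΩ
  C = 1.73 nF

Step 1 — Angular frequency: ω = 2π·f = 2π·114 = 716.3 rad/s.
Step 2 — Component impedances:
  R: Z = R = 2880 Ω
  C: Z = 1/(jωC) = -j/(ω·C) = 0 - j8.07e+05 Ω
Step 3 — Series combination: Z_total = R + C = 2880 - j8.07e+05 Ω = 8.07e+05∠-89.8° Ω.

Z = 2880 - j8.07e+05 Ω = 8.07e+05∠-89.8° Ω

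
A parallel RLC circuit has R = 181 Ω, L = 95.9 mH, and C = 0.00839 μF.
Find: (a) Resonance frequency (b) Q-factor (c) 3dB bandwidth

Step 1 — Resonance: ω₀ = 1/√(LC) = 1/√(0.0959·8.39e-09) = 3.525e+04 rad/s.
Step 2 — f₀ = ω₀/(2π) = 5611 Hz.
Step 3 — Parallel Q: Q = R/(ω₀L) = 181/(3.525e+04·0.0959) = 0.05354.
Step 4 — Bandwidth: Δω = ω₀/Q = 6.585e+05 rad/s; BW = Δω/(2π) = 1.048e+05 Hz.

(a) f₀ = 5611 Hz  (b) Q = 0.05354  (c) BW = 1.048e+05 Hz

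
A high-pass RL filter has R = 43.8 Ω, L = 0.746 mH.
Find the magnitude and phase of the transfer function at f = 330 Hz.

Step 1 — Angular frequency: ω = 2π·330 = 2073 rad/s.
Step 2 — Transfer function: H(jω) = jωL/(R + jωL).
Step 3 — Numerator jωL = j·1.547; denominator R + jωL = 43.8 + j1.547.
Step 4 — H = 0.001246 + j0.03527.
Step 5 — Magnitude: |H| = 0.03529 (-29.0 dB); phase: φ = 88.0°.

|H| = 0.03529 (-29.0 dB), φ = 88.0°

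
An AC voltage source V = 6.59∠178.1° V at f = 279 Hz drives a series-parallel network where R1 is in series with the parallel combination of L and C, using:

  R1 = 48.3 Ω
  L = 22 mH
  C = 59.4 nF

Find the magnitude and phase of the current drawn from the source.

Step 1 — Angular frequency: ω = 2π·f = 2π·279 = 1753 rad/s.
Step 2 — Component impedances:
  R1: Z = R = 48.3 Ω
  L: Z = jωL = j·1753·0.022 = 0 + j38.57 Ω
  C: Z = 1/(jωC) = -j/(ω·C) = 0 - j9603 Ω
Step 3 — Parallel branch: L || C = 1/(1/L + 1/C) = 0 + j38.72 Ω.
Step 4 — Series with R1: Z_total = R1 + (L || C) = 48.3 + j38.72 Ω = 61.91∠38.7° Ω.
Step 5 — Source phasor: V = 6.59∠178.1° V = -6.586 + j0.2185 V.
Step 6 — Ohm's law: I = V / Z_total = (-6.586 + j0.2185) / (48.3 + j38.72) = -0.0808 + j0.0693 A.
Step 7 — Convert to polar: |I| = 0.1065 A, ∠I = 139.4°.

I = 0.1065∠139.4° A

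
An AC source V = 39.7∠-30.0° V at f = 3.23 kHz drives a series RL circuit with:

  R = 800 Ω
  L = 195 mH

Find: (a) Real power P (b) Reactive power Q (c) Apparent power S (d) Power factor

Step 1 — Angular frequency: ω = 2π·f = 2π·3230 = 2.029e+04 rad/s.
Step 2 — Component impedances:
  R: Z = R = 800 Ω
  L: Z = jωL = j·2.029e+04·0.195 = 0 + j3957 Ω
Step 3 — Series combination: Z_total = R + L = 800 + j3957 Ω = 4038∠78.6° Ω.
Step 4 — Source phasor: V = 39.7∠-30.0° V = 34.38 - j19.85 V.
Step 5 — Current: I = V / Z = -0.003132 - j0.009321 A = 0.009833∠-108.6° A.
Step 6 — Complex power: S = V·I* = 0.07735 + j0.3826 VA.
Step 7 — Real power: P = Re(S) = 0.07735 W.
Step 8 — Reactive power: Q = Im(S) = 0.3826 VAR.
Step 9 — Apparent power: |S| = 0.3904 VA.
Step 10 — Power factor: PF = P/|S| = 0.1981 (lagging).

(a) P = 0.07735 W  (b) Q = 0.3826 VAR  (c) S = 0.3904 VA  (d) PF = 0.1981 (lagging)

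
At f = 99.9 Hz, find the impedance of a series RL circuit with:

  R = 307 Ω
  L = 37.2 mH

Step 1 — Angular frequency: ω = 2π·f = 2π·99.9 = 627.7 rad/s.
Step 2 — Component impedances:
  R: Z = R = 307 Ω
  L: Z = jωL = j·627.7·0.0372 = 0 + j23.35 Ω
Step 3 — Series combination: Z_total = R + L = 307 + j23.35 Ω = 307.9∠4.3° Ω.

Z = 307 + j23.35 Ω = 307.9∠4.3° Ω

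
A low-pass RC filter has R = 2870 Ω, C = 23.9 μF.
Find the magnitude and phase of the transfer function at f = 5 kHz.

Step 1 — Angular frequency: ω = 2π·5000 = 3.142e+04 rad/s.
Step 2 — Transfer function: H(jω) = 1/(1 + jωRC).
Step 3 — Denominator: 1 + jωRC = 1 + j·3.142e+04·2870·2.39e-05 = 1 + j2155.
Step 4 — H = 2.153e-07 - j0.0004641.
Step 5 — Magnitude: |H| = 0.0004641 (-66.7 dB); phase: φ = -90.0°.

|H| = 0.0004641 (-66.7 dB), φ = -90.0°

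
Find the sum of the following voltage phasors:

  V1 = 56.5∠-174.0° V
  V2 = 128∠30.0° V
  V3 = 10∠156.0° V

Step 1 — Convert each phasor to rectangular form:
  V1 = 56.5·(cos(-174.0°) + j·sin(-174.0°)) = -56.19 - j5.906 V
  V2 = 128·(cos(30.0°) + j·sin(30.0°)) = 110.9 + j64 V
  V3 = 10·(cos(156.0°) + j·sin(156.0°)) = -9.135 + j4.067 V
Step 2 — Sum components: V_total = 45.53 + j62.16 V.
Step 3 — Convert to polar: |V_total| = 77.05 V, ∠V_total = 53.8°.

V_total = 77.05∠53.8° V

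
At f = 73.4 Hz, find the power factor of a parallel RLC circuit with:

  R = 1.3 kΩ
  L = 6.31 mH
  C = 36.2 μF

Step 1 — Angular frequency: ω = 2π·f = 2π·73.4 = 461.2 rad/s.
Step 2 — Component impedances:
  R: Z = R = 1300 Ω
  L: Z = jωL = j·461.2·0.00631 = 0 + j2.91 Ω
  C: Z = 1/(jωC) = -j/(ω·C) = 0 - j59.9 Ω
Step 3 — Parallel combination: 1/Z_total = 1/R + 1/L + 1/C; Z_total = 0.007197 + j3.059 Ω = 3.059∠89.9° Ω.
Step 4 — Power factor: PF = cos(φ) = Re(Z)/|Z| = 0.007197/3.059 = 0.002353.
Step 5 — Type: Im(Z) = 3.059 ⇒ lagging (phase φ = 89.9°).

PF = 0.002353 (lagging, φ = 89.9°)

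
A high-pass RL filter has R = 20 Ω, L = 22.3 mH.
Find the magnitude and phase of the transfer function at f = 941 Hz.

Step 1 — Angular frequency: ω = 2π·941 = 5912 rad/s.
Step 2 — Transfer function: H(jω) = jωL/(R + jωL).
Step 3 — Numerator jωL = j·131.8; denominator R + jωL = 20 + j131.8.
Step 4 — H = 0.9775 + j0.1483.
Step 5 — Magnitude: |H| = 0.9887 (-0.1 dB); phase: φ = 8.6°.

|H| = 0.9887 (-0.1 dB), φ = 8.6°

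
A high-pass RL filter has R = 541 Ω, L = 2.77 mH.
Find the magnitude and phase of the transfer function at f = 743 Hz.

Step 1 — Angular frequency: ω = 2π·743 = 4668 rad/s.
Step 2 — Transfer function: H(jω) = jωL/(R + jωL).
Step 3 — Numerator jωL = j·12.93; denominator R + jωL = 541 + j12.93.
Step 4 — H = 0.000571 + j0.02389.
Step 5 — Magnitude: |H| = 0.0239 (-32.4 dB); phase: φ = 88.6°.

|H| = 0.0239 (-32.4 dB), φ = 88.6°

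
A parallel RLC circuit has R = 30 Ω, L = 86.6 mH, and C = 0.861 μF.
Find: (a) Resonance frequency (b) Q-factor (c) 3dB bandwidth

Step 1 — Resonance: ω₀ = 1/√(LC) = 1/√(0.0866·8.61e-07) = 3662 rad/s.
Step 2 — f₀ = ω₀/(2π) = 582.9 Hz.
Step 3 — Parallel Q: Q = R/(ω₀L) = 30/(3662·0.0866) = 0.09459.
Step 4 — Bandwidth: Δω = ω₀/Q = 3.871e+04 rad/s; BW = Δω/(2π) = 6162 Hz.

(a) f₀ = 582.9 Hz  (b) Q = 0.09459  (c) BW = 6162 Hz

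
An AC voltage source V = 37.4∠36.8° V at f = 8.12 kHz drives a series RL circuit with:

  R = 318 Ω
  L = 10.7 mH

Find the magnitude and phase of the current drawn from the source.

Step 1 — Angular frequency: ω = 2π·f = 2π·8120 = 5.102e+04 rad/s.
Step 2 — Component impedances:
  R: Z = R = 318 Ω
  L: Z = jωL = j·5.102e+04·0.0107 = 0 + j545.9 Ω
Step 3 — Series combination: Z_total = R + L = 318 + j545.9 Ω = 631.8∠59.8° Ω.
Step 4 — Source phasor: V = 37.4∠36.8° V = 29.95 + j22.4 V.
Step 5 — Ohm's law: I = V / Z_total = (29.95 + j22.4) / (318 + j545.9) = 0.0545 - j0.02311 A.
Step 6 — Convert to polar: |I| = 0.0592 A, ∠I = -23.0°.

I = 0.0592∠-23.0° A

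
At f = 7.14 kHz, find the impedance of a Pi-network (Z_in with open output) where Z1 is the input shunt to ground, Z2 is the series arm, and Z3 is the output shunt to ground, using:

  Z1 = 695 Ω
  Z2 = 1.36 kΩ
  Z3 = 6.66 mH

Step 1 — Angular frequency: ω = 2π·f = 2π·7140 = 4.486e+04 rad/s.
Step 2 — Component impedances:
  Z1: Z = R = 695 Ω
  Z2: Z = R = 1360 Ω
  Z3: Z = jωL = j·4.486e+04·0.00666 = 0 + j298.8 Ω
Step 3 — With open output, the series arm Z2 and the output shunt Z3 appear in series to ground: Z2 + Z3 = 1360 + j298.8 Ω.
Step 4 — Parallel with input shunt Z1: Z_in = Z1 || (Z2 + Z3) = 464.8 + j33.47 Ω = 466∠4.1° Ω.

Z = 464.8 + j33.47 Ω = 466∠4.1° Ω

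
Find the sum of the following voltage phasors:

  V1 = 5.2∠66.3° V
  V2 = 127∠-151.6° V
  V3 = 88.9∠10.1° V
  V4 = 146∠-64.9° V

Step 1 — Convert each phasor to rectangular form:
  V1 = 5.2·(cos(66.3°) + j·sin(66.3°)) = 2.09 + j4.761 V
  V2 = 127·(cos(-151.6°) + j·sin(-151.6°)) = -111.7 - j60.4 V
  V3 = 88.9·(cos(10.1°) + j·sin(10.1°)) = 87.52 + j15.59 V
  V4 = 146·(cos(-64.9°) + j·sin(-64.9°)) = 61.93 - j132.2 V
Step 2 — Sum components: V_total = 39.83 - j172.3 V.
Step 3 — Convert to polar: |V_total| = 176.8 V, ∠V_total = -77.0°.

V_total = 176.8∠-77.0° V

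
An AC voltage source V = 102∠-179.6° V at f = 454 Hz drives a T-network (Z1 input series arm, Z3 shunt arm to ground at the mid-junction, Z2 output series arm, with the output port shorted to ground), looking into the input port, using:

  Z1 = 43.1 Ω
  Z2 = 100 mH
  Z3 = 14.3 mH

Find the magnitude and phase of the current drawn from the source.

Step 1 — Angular frequency: ω = 2π·f = 2π·454 = 2853 rad/s.
Step 2 — Component impedances:
  Z1: Z = R = 43.1 Ω
  Z2: Z = jωL = j·2853·0.1 = 0 + j285.3 Ω
  Z3: Z = jωL = j·2853·0.0143 = 0 + j40.79 Ω
Step 3 — With the output port shorted to ground, the output series arm Z2 runs from the junction to ground; the shunt arm Z3 also runs from the junction to ground. They appear in parallel: Z3 || Z2 = 0 + j35.69 Ω.
Step 4 — Series with input arm Z1: Z_in = Z1 + (Z3 || Z2) = 43.1 + j35.69 Ω = 55.96∠39.6° Ω.
Step 5 — Source phasor: V = 102∠-179.6° V = -102 - j0.7121 V.
Step 6 — Ohm's law: I = V / Z_total = (-102 - j0.7121) / (43.1 + j35.69) = -1.412 + j1.153 A.
Step 7 — Convert to polar: |I| = 1.823 A, ∠I = 140.8°.

I = 1.823∠140.8° A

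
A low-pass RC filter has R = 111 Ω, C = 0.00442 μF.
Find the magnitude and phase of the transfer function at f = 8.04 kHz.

Step 1 — Angular frequency: ω = 2π·8040 = 5.052e+04 rad/s.
Step 2 — Transfer function: H(jω) = 1/(1 + jωRC).
Step 3 — Denominator: 1 + jωRC = 1 + j·5.052e+04·111·4.42e-09 = 1 + j0.02478.
Step 4 — H = 0.9994 - j0.02477.
Step 5 — Magnitude: |H| = 0.9997 (-0.0 dB); phase: φ = -1.4°.

|H| = 0.9997 (-0.0 dB), φ = -1.4°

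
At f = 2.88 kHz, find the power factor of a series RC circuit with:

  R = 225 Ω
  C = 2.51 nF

Step 1 — Angular frequency: ω = 2π·f = 2π·2880 = 1.81e+04 rad/s.
Step 2 — Component impedances:
  R: Z = R = 225 Ω
  C: Z = 1/(jωC) = -j/(ω·C) = 0 - j2.202e+04 Ω
Step 3 — Series combination: Z_total = R + C = 225 - j2.202e+04 Ω = 2.202e+04∠-89.4° Ω.
Step 4 — Power factor: PF = cos(φ) = Re(Z)/|Z| = 225/2.202e+04 = 0.01022.
Step 5 — Type: Im(Z) = -2.202e+04 ⇒ leading (phase φ = -89.4°).

PF = 0.01022 (leading, φ = -89.4°)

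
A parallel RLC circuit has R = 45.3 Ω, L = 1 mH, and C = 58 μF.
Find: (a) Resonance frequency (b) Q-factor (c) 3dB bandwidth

Step 1 — Resonance: ω₀ = 1/√(LC) = 1/√(0.001·5.8e-05) = 4152 rad/s.
Step 2 — f₀ = ω₀/(2π) = 660.9 Hz.
Step 3 — Parallel Q: Q = R/(ω₀L) = 45.3/(4152·0.001) = 10.91.
Step 4 — Bandwidth: Δω = ω₀/Q = 380.6 rad/s; BW = Δω/(2π) = 60.58 Hz.

(a) f₀ = 660.9 Hz  (b) Q = 10.91  (c) BW = 60.58 Hz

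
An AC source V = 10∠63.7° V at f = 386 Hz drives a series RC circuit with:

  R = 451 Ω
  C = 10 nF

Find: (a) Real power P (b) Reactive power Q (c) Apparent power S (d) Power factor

Step 1 — Angular frequency: ω = 2π·f = 2π·386 = 2425 rad/s.
Step 2 — Component impedances:
  R: Z = R = 451 Ω
  C: Z = 1/(jωC) = -j/(ω·C) = 0 - j4.123e+04 Ω
Step 3 — Series combination: Z_total = R + C = 451 - j4.123e+04 Ω = 4.123e+04∠-89.4° Ω.
Step 4 — Source phasor: V = 10∠63.7° V = 4.431 + j8.965 V.
Step 5 — Current: I = V / Z = -0.0002162 + j0.0001098 A = 0.0002425∠153.1° A.
Step 6 — Complex power: S = V·I* = 2.653e-05 - j0.002425 VA.
Step 7 — Real power: P = Re(S) = 2.653e-05 W.
Step 8 — Reactive power: Q = Im(S) = -0.002425 VAR.
Step 9 — Apparent power: |S| = 0.002425 VA.
Step 10 — Power factor: PF = P/|S| = 0.01094 (leading).

(a) P = 2.653e-05 W  (b) Q = -0.002425 VAR  (c) S = 0.002425 VA  (d) PF = 0.01094 (leading)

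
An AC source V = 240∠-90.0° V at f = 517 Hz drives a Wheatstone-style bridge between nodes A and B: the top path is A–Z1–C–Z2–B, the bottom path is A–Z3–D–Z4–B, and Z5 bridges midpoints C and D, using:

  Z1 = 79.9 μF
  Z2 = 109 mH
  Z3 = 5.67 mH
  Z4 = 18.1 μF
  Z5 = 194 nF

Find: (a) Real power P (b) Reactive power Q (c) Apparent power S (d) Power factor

Step 1 — Angular frequency: ω = 2π·f = 2π·517 = 3248 rad/s.
Step 2 — Component impedances:
  Z1: Z = 1/(jωC) = -j/(ω·C) = 0 - j3.853 Ω
  Z2: Z = jωL = j·3248·0.109 = 0 + j354.1 Ω
  Z3: Z = jωL = j·3248·0.00567 = 0 + j18.42 Ω
  Z4: Z = 1/(jωC) = -j/(ω·C) = 0 - j17.01 Ω
  Z5: Z = 1/(jωC) = -j/(ω·C) = 0 - j1587 Ω
Step 3 — Bridge requires nodal analysis (the Z5 bridge couples midpoints C and D, so the two paths cannot be reduced to a simple series/parallel combination). Setting node B to ground and injecting 1 A at node A, the 3-node admittance system at A, C, D solves to V_A = Z_AB = 0 + j1.619 Ω = 1.619∠90.0° Ω.
Step 4 — Source phasor: V = 240∠-90.0° V = 0 - j240 V.
Step 5 — Current: I = V / Z = -148.2 A = 148.2∠-180.0° A.
Step 6 — Complex power: S = V·I* = 0 + j3.557e+04 VA.
Step 7 — Real power: P = Re(S) = 0 W.
Step 8 — Reactive power: Q = Im(S) = 3.557e+04 VAR.
Step 9 — Apparent power: |S| = 3.557e+04 VA.
Step 10 — Power factor: PF = P/|S| = 0 (lagging).

(a) P = 0 W  (b) Q = 3.557e+04 VAR  (c) S = 3.557e+04 VA  (d) PF = 0 (lagging)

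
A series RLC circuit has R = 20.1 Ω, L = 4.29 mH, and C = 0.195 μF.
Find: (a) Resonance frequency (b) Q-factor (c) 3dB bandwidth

Step 1 — Resonance condition Im(Z)=0 gives ω₀ = 1/√(LC).
Step 2 — ω₀ = 1/√(0.00429·1.95e-07) = 3.457e+04 rad/s.
Step 3 — f₀ = ω₀/(2π) = 5503 Hz.
Step 4 — Series Q: Q = ω₀L/R = 3.457e+04·0.00429/20.1 = 7.379.
Step 5 — 3dB bandwidth: Δω = ω₀/Q = 4685 rad/s; BW = Δω/(2π) = 745.7 Hz.

(a) f₀ = 5503 Hz  (b) Q = 7.379  (c) BW = 745.7 Hz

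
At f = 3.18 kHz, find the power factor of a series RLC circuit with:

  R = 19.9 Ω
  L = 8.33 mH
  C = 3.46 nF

Step 1 — Angular frequency: ω = 2π·f = 2π·3180 = 1.998e+04 rad/s.
Step 2 — Component impedances:
  R: Z = R = 19.9 Ω
  L: Z = jωL = j·1.998e+04·0.00833 = 0 + j166.4 Ω
  C: Z = 1/(jωC) = -j/(ω·C) = 0 - j1.446e+04 Ω
Step 3 — Series combination: Z_total = R + L + C = 19.9 - j1.43e+04 Ω = 1.43e+04∠-89.9° Ω.
Step 4 — Power factor: PF = cos(φ) = Re(Z)/|Z| = 19.9/1.43e+04 = 0.001392.
Step 5 — Type: Im(Z) = -1.43e+04 ⇒ leading (phase φ = -89.9°).

PF = 0.001392 (leading, φ = -89.9°)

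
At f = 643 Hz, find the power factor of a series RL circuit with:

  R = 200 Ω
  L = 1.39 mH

Step 1 — Angular frequency: ω = 2π·f = 2π·643 = 4040 rad/s.
Step 2 — Component impedances:
  R: Z = R = 200 Ω
  L: Z = jωL = j·4040·0.00139 = 0 + j5.616 Ω
Step 3 — Series combination: Z_total = R + L = 200 + j5.616 Ω = 200.1∠1.6° Ω.
Step 4 — Power factor: PF = cos(φ) = Re(Z)/|Z| = 200/200.08 = 0.9996.
Step 5 — Type: Im(Z) = 5.616 ⇒ lagging (phase φ = 1.6°).

PF = 0.9996 (lagging, φ = 1.6°)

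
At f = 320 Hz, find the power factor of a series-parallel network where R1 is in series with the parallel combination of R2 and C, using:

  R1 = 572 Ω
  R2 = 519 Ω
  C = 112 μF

Step 1 — Angular frequency: ω = 2π·f = 2π·320 = 2011 rad/s.
Step 2 — Component impedances:
  R1: Z = R = 572 Ω
  R2: Z = R = 519 Ω
  C: Z = 1/(jωC) = -j/(ω·C) = 0 - j4.441 Ω
Step 3 — Parallel branch: R2 || C = 1/(1/R2 + 1/C) = 0.03799 - j4.44 Ω.
Step 4 — Series with R1: Z_total = R1 + (R2 || C) = 572 - j4.44 Ω = 572.1∠-0.4° Ω.
Step 5 — Power factor: PF = cos(φ) = Re(Z)/|Z| = 572.04/572.06 = 1.
Step 6 — Type: Im(Z) = -4.44 ⇒ leading (phase φ = -0.4°).

PF = 1 (leading, φ = -0.4°)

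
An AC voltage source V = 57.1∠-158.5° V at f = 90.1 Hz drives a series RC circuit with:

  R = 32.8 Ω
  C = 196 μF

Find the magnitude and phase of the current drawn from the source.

Step 1 — Angular frequency: ω = 2π·f = 2π·90.1 = 566.1 rad/s.
Step 2 — Component impedances:
  R: Z = R = 32.8 Ω
  C: Z = 1/(jωC) = -j/(ω·C) = 0 - j9.012 Ω
Step 3 — Series combination: Z_total = R + C = 32.8 - j9.012 Ω = 34.02∠-15.4° Ω.
Step 4 — Source phasor: V = 57.1∠-158.5° V = -53.13 - j20.93 V.
Step 5 — Ohm's law: I = V / Z_total = (-53.13 - j20.93) / (32.8 - j9.012) = -1.343 - j1.007 A.
Step 6 — Convert to polar: |I| = 1.679 A, ∠I = -143.1°.

I = 1.679∠-143.1° A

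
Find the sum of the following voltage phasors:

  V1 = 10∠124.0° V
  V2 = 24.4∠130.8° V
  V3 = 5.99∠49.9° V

Step 1 — Convert each phasor to rectangular form:
  V1 = 10·(cos(124.0°) + j·sin(124.0°)) = -5.592 + j8.29 V
  V2 = 24.4·(cos(130.8°) + j·sin(130.8°)) = -15.94 + j18.47 V
  V3 = 5.99·(cos(49.9°) + j·sin(49.9°)) = 3.858 + j4.582 V
Step 2 — Sum components: V_total = -17.68 + j31.34 V.
Step 3 — Convert to polar: |V_total| = 35.98 V, ∠V_total = 119.4°.

V_total = 35.98∠119.4° V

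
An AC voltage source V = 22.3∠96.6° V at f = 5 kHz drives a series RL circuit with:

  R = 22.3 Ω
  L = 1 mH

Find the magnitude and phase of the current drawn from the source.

Step 1 — Angular frequency: ω = 2π·f = 2π·5000 = 3.142e+04 rad/s.
Step 2 — Component impedances:
  R: Z = R = 22.3 Ω
  L: Z = jωL = j·3.142e+04·0.001 = 0 + j31.42 Ω
Step 3 — Series combination: Z_total = R + L = 22.3 + j31.42 Ω = 38.53∠54.6° Ω.
Step 4 — Source phasor: V = 22.3∠96.6° V = -2.563 + j22.15 V.
Step 5 — Ohm's law: I = V / Z_total = (-2.563 + j22.15) / (22.3 + j31.42) = 0.4304 + j0.3871 A.
Step 6 — Convert to polar: |I| = 0.5788 A, ∠I = 42.0°.

I = 0.5788∠42.0° A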